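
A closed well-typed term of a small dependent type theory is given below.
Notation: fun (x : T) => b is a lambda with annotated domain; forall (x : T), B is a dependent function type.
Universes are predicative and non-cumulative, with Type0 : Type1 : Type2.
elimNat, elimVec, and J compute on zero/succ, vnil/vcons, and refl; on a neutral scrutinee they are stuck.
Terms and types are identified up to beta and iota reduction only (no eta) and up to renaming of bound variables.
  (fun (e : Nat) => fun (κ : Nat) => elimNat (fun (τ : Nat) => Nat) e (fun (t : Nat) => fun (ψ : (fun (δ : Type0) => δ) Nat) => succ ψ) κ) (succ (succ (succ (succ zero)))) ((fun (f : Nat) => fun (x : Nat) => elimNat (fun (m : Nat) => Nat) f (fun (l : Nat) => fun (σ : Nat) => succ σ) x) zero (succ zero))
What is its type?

type:
  Nat


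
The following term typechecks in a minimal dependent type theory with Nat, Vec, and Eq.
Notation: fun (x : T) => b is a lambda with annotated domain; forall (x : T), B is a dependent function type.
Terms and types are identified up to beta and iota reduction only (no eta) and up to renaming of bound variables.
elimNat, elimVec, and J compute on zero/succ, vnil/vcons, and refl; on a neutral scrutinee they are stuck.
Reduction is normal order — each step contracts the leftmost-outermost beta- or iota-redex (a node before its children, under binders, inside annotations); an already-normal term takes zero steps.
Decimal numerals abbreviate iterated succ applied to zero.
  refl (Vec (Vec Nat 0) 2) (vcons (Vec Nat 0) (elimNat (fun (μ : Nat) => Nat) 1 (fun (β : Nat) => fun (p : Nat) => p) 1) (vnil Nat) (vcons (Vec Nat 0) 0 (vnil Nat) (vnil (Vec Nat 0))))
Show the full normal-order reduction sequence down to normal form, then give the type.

normal-order reduction:
  refl (Vec (Vec Nat 0) 2) (vcons (Vec Nat 0) (elimNat (fun (μ : Nat) => Nat) 1 (fun (β : Nat) => fun (p : Nat) => p) 1) (vnil Nat) (vcons (Vec Nat 0) 0 (vnil Nat) (vnil (Vec Nat 0))))
  ~> refl (Vec (Vec Nat 0) 2) (vcons (Vec Nat 0) ((fun (μ : Nat) => fun (β : Nat) => β) 0 (elimNat (fun (p : Nat) => Nat) 1 (fun (γ : Nat) => fun (ρ : Nat) => ρ) 0)) (vnil Nat) (vcons (Vec Nat 0) 0 (vnil Nat) (vnil (Vec Nat 0))))
  ~> refl (Vec (Vec Nat 0) 2) (vcons (Vec Nat 0) ((fun (μ : Nat) => μ) (elimNat (fun (β : Nat) => Nat) 1 (fun (p : Nat) => fun (γ : Nat) => γ) 0)) (vnil Nat) (vcons (Vec Nat 0) 0 (vnil Nat) (vnil (Vec Nat 0))))
  ~> refl (Vec (Vec Nat 0) 2) (vcons (Vec Nat 0) (elimNat (fun (μ : Nat) => Nat) 1 (fun (β : Nat) => fun (p : Nat) => p) 0) (vnil Nat) (vcons (Vec Nat 0) 0 (vnil Nat) (vnil (Vec Nat 0))))
  ~> refl (Vec (Vec Nat 0) 2) (vcons (Vec Nat 0) 1 (vnil Nat) (vcons (Vec Nat 0) 0 (vnil Nat) (vnil (Vec Nat 0))))
inferred type:
  Eq (Vec (Vec Nat 0) 2) (vcons (Vec Nat 0) 1 (vnil Nat) (vcons (Vec Nat 0) 0 (vnil Nat) (vnil (Vec Nat 0)))) (vcons (Vec Nat 0) 1 (vnil Nat) (vcons (Vec Nat 0) 0 (vnil Nat) (vnil (Vec Nat 0))))


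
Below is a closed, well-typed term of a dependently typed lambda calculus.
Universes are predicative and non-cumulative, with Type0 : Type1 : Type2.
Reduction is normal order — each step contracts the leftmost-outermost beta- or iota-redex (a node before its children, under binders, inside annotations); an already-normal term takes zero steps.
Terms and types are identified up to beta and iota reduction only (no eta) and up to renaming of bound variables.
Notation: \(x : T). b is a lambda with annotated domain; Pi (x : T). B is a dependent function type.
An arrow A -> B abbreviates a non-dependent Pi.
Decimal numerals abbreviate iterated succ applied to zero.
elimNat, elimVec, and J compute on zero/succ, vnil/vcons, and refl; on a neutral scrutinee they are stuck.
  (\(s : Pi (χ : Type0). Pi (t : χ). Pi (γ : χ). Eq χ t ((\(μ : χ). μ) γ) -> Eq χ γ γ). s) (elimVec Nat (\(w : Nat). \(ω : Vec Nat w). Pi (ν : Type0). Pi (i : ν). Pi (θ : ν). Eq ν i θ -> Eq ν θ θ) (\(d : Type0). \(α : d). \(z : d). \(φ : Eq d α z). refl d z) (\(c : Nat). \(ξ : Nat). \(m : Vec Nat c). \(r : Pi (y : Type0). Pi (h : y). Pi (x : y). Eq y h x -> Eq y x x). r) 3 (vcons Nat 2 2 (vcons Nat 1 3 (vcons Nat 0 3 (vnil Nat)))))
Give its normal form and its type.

reduced normal form:
  \(s : Type0). \(χ : s). \(t : s). \(γ : Eq s χ t). refl s t
type:
  Pi (s : Type0). Pi (χ : s). Pi (t : s). Eq s χ t -> Eq s t t
observation: the first redex contracted is a beta-redex; the normal form is reached in 17 normal-order steps.


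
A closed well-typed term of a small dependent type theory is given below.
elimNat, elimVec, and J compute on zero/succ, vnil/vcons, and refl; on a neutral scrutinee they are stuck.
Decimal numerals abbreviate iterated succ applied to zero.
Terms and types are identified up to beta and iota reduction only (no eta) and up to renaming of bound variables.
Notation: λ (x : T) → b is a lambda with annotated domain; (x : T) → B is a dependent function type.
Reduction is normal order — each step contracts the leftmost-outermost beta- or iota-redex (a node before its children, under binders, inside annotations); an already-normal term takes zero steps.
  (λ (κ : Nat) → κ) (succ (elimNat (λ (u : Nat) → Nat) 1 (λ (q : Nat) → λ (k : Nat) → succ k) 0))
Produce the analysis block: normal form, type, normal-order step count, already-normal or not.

resulting normal form:
  2
type:
  Nat
normal-order step count: 2
already normal: no
first contracted redex: a beta-redex


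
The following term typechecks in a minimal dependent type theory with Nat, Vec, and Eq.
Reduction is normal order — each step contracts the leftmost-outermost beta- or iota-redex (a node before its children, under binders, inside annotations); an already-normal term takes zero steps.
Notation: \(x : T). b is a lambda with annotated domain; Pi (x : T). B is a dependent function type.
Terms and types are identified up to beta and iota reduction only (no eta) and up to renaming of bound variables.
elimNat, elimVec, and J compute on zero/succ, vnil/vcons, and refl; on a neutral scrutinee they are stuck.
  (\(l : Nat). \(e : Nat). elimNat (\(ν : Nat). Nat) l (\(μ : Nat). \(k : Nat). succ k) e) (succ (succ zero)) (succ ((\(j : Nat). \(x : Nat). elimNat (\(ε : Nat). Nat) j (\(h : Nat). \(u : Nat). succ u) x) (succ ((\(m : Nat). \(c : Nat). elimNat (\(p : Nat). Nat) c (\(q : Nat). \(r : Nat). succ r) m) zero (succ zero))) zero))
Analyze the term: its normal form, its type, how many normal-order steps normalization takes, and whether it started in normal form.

reduced normal form:
  succ (succ (succ (succ (succ zero))))
inferred type:
  Nat
reduction steps (normal order): 18
already normal: no
first redex: a beta-redex


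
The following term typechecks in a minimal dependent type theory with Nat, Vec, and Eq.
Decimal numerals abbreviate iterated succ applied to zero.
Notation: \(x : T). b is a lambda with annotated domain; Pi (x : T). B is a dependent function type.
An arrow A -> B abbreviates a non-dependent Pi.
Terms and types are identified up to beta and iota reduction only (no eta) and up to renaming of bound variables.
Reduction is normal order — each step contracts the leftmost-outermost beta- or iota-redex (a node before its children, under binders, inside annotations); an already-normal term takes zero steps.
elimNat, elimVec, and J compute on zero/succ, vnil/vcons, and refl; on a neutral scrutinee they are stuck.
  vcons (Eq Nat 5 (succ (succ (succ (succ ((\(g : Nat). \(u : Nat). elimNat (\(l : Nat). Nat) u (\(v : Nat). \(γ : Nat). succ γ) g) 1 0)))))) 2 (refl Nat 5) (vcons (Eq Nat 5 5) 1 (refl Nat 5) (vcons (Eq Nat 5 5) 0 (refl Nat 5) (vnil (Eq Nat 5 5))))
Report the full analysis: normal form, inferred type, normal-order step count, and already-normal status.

normal form:
  vcons (Eq Nat 5 5) 2 (refl Nat 5) (vcons (Eq Nat 5 5) 1 (refl Nat 5) (vcons (Eq Nat 5 5) 0 (refl Nat 5) (vnil (Eq Nat 5 5))))
inferred type:
  Vec (Eq Nat 5 5) 3
steps to reach normal form (normal order): 6
term was already normal: no
first contracted redex: a beta-redex


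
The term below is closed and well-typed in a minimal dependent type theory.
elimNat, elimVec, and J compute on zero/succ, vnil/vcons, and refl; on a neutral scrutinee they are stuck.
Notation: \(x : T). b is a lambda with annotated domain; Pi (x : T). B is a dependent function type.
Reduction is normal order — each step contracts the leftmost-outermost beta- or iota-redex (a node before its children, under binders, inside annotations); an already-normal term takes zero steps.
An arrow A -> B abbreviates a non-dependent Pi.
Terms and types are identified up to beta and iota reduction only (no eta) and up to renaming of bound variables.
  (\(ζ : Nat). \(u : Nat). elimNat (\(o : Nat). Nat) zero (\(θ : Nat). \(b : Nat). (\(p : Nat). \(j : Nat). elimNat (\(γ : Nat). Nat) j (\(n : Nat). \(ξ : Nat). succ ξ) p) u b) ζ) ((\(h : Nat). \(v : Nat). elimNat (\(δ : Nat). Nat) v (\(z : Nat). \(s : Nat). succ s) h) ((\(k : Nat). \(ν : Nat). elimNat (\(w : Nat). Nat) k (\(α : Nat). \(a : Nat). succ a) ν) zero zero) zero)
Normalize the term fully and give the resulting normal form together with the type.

reduced normal form:
  \(ζ : Nat). zero
type:
  Nat -> Nat
observation: 10 normal-order steps separate the term from its normal form.


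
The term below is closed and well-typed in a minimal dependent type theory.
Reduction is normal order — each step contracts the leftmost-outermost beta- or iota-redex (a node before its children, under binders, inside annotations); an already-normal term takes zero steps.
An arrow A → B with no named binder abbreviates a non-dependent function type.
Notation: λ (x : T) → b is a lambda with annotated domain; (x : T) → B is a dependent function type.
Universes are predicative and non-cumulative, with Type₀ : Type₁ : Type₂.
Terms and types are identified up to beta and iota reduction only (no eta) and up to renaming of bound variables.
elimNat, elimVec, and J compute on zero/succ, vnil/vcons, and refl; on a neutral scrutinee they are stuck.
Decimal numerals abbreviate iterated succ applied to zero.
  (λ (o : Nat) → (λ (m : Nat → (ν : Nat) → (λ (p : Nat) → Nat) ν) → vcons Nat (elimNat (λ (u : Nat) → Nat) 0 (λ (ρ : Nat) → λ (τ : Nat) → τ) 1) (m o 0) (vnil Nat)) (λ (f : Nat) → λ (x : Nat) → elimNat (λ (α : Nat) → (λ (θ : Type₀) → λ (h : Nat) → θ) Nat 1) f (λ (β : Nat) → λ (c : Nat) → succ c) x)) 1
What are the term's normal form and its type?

reduced normal form:
  vcons Nat 0 1 (vnil Nat)
inferred type:
  Vec Nat 1


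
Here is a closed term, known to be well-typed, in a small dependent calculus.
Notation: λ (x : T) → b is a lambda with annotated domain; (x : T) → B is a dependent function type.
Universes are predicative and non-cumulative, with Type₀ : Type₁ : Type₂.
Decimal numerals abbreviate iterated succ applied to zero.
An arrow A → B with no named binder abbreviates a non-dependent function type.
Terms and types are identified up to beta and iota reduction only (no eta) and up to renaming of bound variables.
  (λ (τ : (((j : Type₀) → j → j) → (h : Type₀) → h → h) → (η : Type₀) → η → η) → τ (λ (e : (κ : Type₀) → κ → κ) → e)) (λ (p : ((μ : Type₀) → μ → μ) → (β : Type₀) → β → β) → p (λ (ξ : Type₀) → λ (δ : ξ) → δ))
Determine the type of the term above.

inferred type:
  (τ : Type₀) → τ → τ


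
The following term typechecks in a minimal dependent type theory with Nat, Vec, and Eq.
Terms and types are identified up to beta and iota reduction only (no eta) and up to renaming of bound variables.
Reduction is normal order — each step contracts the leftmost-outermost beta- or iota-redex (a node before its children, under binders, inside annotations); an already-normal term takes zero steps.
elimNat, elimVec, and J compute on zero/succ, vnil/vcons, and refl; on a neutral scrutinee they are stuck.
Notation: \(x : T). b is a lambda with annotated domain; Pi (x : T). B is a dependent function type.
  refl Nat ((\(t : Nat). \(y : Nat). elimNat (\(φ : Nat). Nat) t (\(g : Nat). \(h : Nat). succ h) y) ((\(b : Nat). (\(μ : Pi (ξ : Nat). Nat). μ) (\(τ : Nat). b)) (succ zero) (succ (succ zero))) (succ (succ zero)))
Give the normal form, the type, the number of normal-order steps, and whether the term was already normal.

normal form:
  refl Nat (succ (succ (succ zero)))
the term's type:
  Eq Nat (succ (succ (succ zero))) (succ (succ (succ zero)))
normal-order step count: 12
started in normal form: no
first contracted redex: a beta-redex


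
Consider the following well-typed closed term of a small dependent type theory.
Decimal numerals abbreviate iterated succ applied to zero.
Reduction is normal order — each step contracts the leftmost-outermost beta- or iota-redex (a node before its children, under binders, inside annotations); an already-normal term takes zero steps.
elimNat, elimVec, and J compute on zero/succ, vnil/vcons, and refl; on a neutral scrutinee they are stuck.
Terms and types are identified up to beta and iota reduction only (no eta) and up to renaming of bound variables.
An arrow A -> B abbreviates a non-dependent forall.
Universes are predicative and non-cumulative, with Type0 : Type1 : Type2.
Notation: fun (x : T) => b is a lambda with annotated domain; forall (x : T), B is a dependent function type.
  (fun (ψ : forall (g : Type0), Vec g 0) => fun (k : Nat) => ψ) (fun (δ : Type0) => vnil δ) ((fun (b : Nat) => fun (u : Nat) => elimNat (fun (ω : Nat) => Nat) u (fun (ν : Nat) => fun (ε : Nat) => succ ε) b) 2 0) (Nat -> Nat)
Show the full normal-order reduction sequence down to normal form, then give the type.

normal-order reduction sequence:
  (fun (ψ : forall (g : Type0), Vec g 0) => fun (k : Nat) => ψ) (fun (δ : Type0) => vnil δ) ((fun (b : Nat) => fun (u : Nat) => elimNat (fun (ω : Nat) => Nat) u (fun (ν : Nat) => fun (ε : Nat) => succ ε) b) 2 0) (Nat -> Nat)
  ~> (fun (ψ : Nat) => fun (g : Type0) => vnil g) ((fun (k : Nat) => fun (δ : Nat) => elimNat (fun (b : Nat) => Nat) δ (fun (u : Nat) => fun (ω : Nat) => succ ω) k) 2 0) (Nat -> Nat)
  ~> (fun (ψ : Type0) => vnil ψ) (Nat -> Nat)
  ~> vnil (Nat -> Nat)
inferred type:
  Vec (Nat -> Nat) 0


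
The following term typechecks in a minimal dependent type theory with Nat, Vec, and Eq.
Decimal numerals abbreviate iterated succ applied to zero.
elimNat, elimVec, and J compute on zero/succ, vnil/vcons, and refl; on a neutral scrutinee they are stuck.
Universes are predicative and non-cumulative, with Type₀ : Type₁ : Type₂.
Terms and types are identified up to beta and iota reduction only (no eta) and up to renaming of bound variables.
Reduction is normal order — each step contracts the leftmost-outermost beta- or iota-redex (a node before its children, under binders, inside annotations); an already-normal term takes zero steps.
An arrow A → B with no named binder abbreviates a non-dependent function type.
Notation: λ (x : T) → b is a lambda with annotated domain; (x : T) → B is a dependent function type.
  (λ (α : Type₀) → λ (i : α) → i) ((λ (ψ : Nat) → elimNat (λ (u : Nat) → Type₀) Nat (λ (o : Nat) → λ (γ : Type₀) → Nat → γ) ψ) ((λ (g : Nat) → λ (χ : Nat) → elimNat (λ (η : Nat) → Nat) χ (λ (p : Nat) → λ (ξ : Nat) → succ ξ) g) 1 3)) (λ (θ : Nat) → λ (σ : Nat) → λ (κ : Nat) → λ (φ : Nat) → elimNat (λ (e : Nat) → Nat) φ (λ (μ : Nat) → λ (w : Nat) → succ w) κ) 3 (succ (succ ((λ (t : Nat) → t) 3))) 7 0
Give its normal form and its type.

normal form:
  7
type:
  Nat
observation: the first redex contracted is a beta-redex; the normal form is reached in 28 normal-order steps.


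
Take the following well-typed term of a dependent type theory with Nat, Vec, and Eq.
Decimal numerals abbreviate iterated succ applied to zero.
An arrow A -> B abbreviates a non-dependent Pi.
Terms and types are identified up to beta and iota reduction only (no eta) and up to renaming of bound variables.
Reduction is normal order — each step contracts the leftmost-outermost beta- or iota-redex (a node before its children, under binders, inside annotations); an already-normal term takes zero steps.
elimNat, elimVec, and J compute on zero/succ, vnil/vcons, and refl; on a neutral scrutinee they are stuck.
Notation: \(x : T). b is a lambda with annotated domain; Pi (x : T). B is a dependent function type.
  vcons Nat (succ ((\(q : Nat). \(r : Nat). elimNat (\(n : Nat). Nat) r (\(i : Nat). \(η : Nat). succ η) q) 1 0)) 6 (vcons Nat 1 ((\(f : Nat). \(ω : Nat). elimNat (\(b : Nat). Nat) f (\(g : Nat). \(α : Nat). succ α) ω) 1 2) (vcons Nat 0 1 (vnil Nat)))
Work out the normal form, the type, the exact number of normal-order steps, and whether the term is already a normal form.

reduced normal form:
  vcons Nat 2 6 (vcons Nat 1 3 (vcons Nat 0 1 (vnil Nat)))
inferred type:
  Vec Nat 3
reduction steps (normal order): 15
started in normal form: no
first contracted redex: a beta-redex


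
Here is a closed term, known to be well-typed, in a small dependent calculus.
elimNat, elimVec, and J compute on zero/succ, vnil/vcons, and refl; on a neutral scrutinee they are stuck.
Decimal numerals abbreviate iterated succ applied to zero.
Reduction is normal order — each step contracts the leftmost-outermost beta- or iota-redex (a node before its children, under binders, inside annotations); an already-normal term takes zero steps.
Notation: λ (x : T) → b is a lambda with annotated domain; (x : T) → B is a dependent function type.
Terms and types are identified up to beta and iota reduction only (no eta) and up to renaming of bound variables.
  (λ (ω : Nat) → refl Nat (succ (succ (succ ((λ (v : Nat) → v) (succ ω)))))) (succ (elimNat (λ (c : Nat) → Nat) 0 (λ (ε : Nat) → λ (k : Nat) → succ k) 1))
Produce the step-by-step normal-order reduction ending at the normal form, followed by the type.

reduction (normal order):
  (λ (ω : Nat) → refl Nat (succ (succ (succ ((λ (v : Nat) → v) (succ ω)))))) (succ (elimNat (λ (c : Nat) → Nat) 0 (λ (ε : Nat) → λ (k : Nat) → succ k) 1))
  ~> refl Nat (succ (succ (succ ((λ (ω : Nat) → ω) (succ (succ (elimNat (λ (v : Nat) → Nat) 0 (λ (c : Nat) → λ (ε : Nat) → succ ε) 1)))))))
  ~> refl Nat (succ (succ (succ (succ (succ (elimNat (λ (ω : Nat) → Nat) 0 (λ (v : Nat) → λ (c : Nat) → succ c) 1))))))
  ~> refl Nat (succ (succ (succ (succ (succ ((λ (ω : Nat) → λ (v : Nat) → succ v) 0 (elimNat (λ (c : Nat) → Nat) 0 (λ (ε : Nat) → λ (k : Nat) → succ k) 0)))))))
  ~> refl Nat (succ (succ (succ (succ (succ ((λ (ω : Nat) → succ ω) (elimNat (λ (v : Nat) → Nat) 0 (λ (c : Nat) → λ (ε : Nat) → succ ε) 0)))))))
  ~> refl Nat (succ (succ (succ (succ (succ (succ (elimNat (λ (ω : Nat) → Nat) 0 (λ (v : Nat) → λ (c : Nat) → succ c) 0)))))))
  ~> refl Nat 6
inferred type:
  Eq Nat 6 6


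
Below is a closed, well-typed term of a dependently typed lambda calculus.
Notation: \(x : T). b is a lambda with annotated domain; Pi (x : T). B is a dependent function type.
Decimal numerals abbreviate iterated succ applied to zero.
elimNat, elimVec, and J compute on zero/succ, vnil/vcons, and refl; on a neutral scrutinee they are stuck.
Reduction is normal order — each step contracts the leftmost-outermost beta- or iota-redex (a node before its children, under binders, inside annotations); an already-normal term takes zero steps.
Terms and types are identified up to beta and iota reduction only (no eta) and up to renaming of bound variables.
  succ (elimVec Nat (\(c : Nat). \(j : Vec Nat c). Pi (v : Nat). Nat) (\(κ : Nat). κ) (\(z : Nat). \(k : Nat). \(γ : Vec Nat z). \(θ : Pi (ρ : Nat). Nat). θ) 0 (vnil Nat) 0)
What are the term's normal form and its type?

reduced normal form:
  1
inferred type:
  Nat
observation: the leftmost-outermost redex is an elimVec iota-redex, and normalization takes 2 steps.


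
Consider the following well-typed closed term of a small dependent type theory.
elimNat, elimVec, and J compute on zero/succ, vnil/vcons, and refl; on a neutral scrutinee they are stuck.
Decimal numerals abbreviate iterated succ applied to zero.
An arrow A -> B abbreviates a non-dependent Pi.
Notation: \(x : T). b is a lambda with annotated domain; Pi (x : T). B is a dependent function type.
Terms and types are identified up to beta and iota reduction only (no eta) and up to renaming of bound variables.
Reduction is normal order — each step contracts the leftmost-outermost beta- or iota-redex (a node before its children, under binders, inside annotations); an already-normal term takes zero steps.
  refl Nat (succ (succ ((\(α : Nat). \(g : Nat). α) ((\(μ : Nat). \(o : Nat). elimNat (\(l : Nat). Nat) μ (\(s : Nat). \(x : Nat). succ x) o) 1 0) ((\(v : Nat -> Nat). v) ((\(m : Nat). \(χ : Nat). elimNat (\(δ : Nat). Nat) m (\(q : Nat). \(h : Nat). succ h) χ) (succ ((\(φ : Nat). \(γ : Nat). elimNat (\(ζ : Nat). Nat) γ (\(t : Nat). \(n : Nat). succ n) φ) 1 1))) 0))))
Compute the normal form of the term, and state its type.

normal form:
  refl Nat 3
inferred type:
  Eq Nat 3 3


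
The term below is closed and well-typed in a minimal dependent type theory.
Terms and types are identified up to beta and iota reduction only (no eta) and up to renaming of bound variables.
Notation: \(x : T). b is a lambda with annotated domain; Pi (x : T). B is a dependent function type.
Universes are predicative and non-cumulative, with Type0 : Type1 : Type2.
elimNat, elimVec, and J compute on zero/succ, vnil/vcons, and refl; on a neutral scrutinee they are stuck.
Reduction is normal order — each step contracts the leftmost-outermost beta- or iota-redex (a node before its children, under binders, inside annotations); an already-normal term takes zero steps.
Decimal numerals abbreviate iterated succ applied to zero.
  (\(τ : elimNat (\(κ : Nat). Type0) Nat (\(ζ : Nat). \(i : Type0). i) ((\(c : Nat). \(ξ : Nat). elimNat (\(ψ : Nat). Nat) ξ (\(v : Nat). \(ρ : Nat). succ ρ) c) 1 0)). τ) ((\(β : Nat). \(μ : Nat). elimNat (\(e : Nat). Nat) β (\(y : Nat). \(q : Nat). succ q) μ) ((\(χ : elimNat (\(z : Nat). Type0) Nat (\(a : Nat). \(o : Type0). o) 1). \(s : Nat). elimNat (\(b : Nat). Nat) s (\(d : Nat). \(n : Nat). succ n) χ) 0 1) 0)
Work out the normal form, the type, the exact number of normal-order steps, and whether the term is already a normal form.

normal form:
  1
type:
  Nat
steps to reach normal form (normal order): 7
term was already normal: no
first redex: a beta-redex


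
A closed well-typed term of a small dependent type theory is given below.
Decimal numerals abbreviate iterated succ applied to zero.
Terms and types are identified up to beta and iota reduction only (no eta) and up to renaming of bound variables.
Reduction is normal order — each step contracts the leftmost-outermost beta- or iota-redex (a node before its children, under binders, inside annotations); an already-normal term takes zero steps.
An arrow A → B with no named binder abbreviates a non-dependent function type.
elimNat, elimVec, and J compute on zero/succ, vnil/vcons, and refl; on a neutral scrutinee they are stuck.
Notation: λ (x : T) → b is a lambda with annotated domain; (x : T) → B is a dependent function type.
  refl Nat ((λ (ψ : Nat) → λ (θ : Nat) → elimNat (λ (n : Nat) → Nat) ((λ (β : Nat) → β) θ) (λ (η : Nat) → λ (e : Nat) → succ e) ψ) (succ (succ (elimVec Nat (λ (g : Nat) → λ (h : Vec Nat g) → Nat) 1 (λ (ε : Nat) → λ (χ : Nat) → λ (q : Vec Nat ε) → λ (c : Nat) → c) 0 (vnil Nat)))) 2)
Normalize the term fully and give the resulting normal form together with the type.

normal form:
  refl Nat 5
type:
  Eq Nat 5 5


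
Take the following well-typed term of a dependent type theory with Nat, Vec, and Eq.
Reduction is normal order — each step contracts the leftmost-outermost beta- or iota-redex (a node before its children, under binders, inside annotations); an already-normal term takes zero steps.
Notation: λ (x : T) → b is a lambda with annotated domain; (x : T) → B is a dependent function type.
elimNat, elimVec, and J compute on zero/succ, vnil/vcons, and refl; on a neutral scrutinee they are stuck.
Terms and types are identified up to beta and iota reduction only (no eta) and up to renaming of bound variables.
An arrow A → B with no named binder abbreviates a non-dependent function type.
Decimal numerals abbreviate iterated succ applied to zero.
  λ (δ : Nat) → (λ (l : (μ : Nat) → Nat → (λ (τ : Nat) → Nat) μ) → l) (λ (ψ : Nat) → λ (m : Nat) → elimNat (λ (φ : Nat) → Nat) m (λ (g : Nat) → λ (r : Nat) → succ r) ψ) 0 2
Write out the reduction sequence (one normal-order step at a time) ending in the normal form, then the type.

reduction (normal order):
  λ (δ : Nat) → (λ (l : (μ : Nat) → Nat → (λ (τ : Nat) → Nat) μ) → l) (λ (ψ : Nat) → λ (m : Nat) → elimNat (λ (φ : Nat) → Nat) m (λ (g : Nat) → λ (r : Nat) → succ r) ψ) 0 2
  ~> λ (δ : Nat) → (λ (l : Nat) → λ (μ : Nat) → elimNat (λ (τ : Nat) → Nat) μ (λ (ψ : Nat) → λ (m : Nat) → succ m) l) 0 2
  ~> λ (δ : Nat) → (λ (l : Nat) → elimNat (λ (μ : Nat) → Nat) l (λ (τ : Nat) → λ (ψ : Nat) → succ ψ) 0) 2
  ~> λ (δ : Nat) → elimNat (λ (l : Nat) → Nat) 2 (λ (μ : Nat) → λ (τ : Nat) → succ τ) 0
  ~> λ (δ : Nat) → 2
the term's type:
  Nat → Nat


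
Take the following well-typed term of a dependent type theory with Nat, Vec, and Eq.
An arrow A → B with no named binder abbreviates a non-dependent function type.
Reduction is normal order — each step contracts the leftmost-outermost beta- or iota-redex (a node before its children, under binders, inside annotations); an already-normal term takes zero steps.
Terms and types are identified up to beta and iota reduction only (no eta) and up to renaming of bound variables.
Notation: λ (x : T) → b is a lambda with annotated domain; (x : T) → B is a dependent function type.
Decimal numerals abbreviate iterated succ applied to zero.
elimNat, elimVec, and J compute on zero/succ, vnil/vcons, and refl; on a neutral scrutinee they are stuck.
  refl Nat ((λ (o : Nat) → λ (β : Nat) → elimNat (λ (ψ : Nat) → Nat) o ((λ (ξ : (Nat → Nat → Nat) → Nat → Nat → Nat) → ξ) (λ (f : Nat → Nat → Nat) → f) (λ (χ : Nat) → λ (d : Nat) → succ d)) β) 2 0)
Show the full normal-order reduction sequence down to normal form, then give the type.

normal-order reduction:
  refl Nat ((λ (o : Nat) → λ (β : Nat) → elimNat (λ (ψ : Nat) → Nat) o ((λ (ξ : (Nat → Nat → Nat) → Nat → Nat → Nat) → ξ) (λ (f : Nat → Nat → Nat) → f) (λ (χ : Nat) → λ (d : Nat) → succ d)) β) 2 0)
  ~> refl Nat ((λ (o : Nat) → elimNat (λ (β : Nat) → Nat) 2 ((λ (ψ : (Nat → Nat → Nat) → Nat → Nat → Nat) → ψ) (λ (ξ : Nat → Nat → Nat) → ξ) (λ (f : Nat) → λ (χ : Nat) → succ χ)) o) 0)
  ~> refl Nat (elimNat (λ (o : Nat) → Nat) 2 ((λ (β : (Nat → Nat → Nat) → Nat → Nat → Nat) → β) (λ (ψ : Nat → Nat → Nat) → ψ) (λ (ξ : Nat) → λ (f : Nat) → succ f)) 0)
  ~> refl Nat 2
the term's type:
  Eq Nat 2 2


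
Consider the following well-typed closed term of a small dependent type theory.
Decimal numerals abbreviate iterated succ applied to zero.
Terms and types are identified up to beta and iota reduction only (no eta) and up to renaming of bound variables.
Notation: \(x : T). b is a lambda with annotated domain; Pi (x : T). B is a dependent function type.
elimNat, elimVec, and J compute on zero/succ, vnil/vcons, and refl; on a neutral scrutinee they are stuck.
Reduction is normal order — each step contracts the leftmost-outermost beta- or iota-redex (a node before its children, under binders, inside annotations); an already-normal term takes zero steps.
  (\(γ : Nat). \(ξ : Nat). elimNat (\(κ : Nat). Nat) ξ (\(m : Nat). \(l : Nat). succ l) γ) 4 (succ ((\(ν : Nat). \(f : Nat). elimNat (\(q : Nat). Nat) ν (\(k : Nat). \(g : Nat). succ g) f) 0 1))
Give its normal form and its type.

reduced normal form:
  6
type:
  Nat


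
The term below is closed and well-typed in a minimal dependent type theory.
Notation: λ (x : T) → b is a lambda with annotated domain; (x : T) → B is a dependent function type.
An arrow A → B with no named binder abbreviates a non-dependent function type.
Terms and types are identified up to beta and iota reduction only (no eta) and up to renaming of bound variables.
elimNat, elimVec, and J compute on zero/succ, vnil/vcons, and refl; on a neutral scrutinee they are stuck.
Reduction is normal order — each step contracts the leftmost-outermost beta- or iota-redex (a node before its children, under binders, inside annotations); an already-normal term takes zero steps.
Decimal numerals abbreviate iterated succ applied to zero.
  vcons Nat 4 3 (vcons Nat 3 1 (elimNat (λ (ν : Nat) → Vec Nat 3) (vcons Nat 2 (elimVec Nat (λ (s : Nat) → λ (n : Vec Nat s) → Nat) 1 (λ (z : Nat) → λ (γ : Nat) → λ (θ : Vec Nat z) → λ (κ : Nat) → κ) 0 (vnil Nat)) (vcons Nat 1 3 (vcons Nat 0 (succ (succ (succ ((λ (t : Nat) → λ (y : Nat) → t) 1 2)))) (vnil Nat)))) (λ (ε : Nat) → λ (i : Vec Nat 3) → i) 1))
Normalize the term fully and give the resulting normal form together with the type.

resulting normal form:
  vcons Nat 4 3 (vcons Nat 3 1 (vcons Nat 2 1 (vcons Nat 1 3 (vcons Nat 0 4 (vnil Nat)))))
inferred type:
  Vec Nat 5


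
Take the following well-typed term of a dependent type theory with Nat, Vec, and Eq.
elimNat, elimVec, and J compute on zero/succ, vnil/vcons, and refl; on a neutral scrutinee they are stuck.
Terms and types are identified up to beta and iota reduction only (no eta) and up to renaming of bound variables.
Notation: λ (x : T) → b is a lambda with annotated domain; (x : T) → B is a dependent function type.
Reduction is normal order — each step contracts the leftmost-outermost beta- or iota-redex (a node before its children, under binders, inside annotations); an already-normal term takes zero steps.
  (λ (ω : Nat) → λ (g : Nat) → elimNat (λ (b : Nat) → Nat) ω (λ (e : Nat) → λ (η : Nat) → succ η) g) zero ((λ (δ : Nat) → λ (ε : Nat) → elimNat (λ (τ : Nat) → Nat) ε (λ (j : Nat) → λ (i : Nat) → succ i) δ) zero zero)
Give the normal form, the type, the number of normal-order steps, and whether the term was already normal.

resulting normal form:
  zero
the term's type:
  Nat
steps to reach normal form (normal order): 6
already normal: no
first redex: a beta-redex


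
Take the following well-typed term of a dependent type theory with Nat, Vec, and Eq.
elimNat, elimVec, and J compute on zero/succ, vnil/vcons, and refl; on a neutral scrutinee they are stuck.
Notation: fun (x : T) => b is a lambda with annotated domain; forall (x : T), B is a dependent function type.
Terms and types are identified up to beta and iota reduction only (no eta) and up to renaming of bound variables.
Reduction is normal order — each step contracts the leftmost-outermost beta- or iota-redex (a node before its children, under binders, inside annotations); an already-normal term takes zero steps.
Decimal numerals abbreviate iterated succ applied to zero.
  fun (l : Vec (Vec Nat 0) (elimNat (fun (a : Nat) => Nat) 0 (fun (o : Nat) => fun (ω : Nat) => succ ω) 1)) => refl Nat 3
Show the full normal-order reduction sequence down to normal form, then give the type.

reduction (normal order):
  fun (l : Vec (Vec Nat 0) (elimNat (fun (a : Nat) => Nat) 0 (fun (o : Nat) => fun (ω : Nat) => succ ω) 1)) => refl Nat 3
  ~> fun (l : Vec (Vec Nat 0) ((fun (a : Nat) => fun (o : Nat) => succ o) 0 (elimNat (fun (ω : Nat) => Nat) 0 (fun (r : Nat) => fun (μ : Nat) => succ μ) 0))) => refl Nat 3
  ~> fun (l : Vec (Vec Nat 0) ((fun (a : Nat) => succ a) (elimNat (fun (o : Nat) => Nat) 0 (fun (ω : Nat) => fun (r : Nat) => succ r) 0))) => refl Nat 3
  ~> fun (l : Vec (Vec Nat 0) (succ (elimNat (fun (a : Nat) => Nat) 0 (fun (o : Nat) => fun (ω : Nat) => succ ω) 0))) => refl Nat 3
  ~> fun (l : Vec (Vec Nat 0) 1) => refl Nat 3
the term's type:
  forall (l : Vec (Vec Nat 0) 1), Eq Nat 3 3


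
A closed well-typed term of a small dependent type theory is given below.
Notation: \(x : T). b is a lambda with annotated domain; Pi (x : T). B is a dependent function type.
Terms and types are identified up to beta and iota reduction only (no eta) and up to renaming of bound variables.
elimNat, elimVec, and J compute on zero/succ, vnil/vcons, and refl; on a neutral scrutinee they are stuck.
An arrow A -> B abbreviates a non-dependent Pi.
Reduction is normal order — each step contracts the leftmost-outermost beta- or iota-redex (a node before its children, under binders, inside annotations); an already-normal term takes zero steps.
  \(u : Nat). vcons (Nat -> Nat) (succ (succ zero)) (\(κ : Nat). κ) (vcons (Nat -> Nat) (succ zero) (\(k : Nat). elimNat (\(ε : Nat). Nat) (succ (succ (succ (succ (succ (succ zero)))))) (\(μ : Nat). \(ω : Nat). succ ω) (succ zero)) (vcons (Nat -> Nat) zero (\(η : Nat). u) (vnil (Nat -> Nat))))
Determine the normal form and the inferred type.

resulting normal form:
  \(u : Nat). vcons (Nat -> Nat) (succ (succ zero)) (\(κ : Nat). κ) (vcons (Nat -> Nat) (succ zero) (\(k : Nat). succ (succ (succ (succ (succ (succ (succ zero))))))) (vcons (Nat -> Nat) zero (\(ε : Nat). u) (vnil (Nat -> Nat))))
inferred type:
  Nat -> Vec (Nat -> Nat) (succ (succ (succ zero)))


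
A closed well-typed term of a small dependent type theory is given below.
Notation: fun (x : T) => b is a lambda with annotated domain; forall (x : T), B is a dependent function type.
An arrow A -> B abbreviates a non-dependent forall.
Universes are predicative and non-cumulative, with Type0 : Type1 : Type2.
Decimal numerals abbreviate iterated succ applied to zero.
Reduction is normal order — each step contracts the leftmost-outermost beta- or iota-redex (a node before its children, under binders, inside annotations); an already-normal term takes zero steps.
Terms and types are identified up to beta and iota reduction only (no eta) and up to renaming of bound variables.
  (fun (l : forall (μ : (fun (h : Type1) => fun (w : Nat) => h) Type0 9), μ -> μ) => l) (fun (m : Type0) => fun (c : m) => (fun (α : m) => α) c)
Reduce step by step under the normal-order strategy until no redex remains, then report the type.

normal-order reduction:
  (fun (l : forall (μ : (fun (h : Type1) => fun (w : Nat) => h) Type0 9), μ -> μ) => l) (fun (m : Type0) => fun (c : m) => (fun (α : m) => α) c)
  ~> fun (l : Type0) => fun (μ : l) => (fun (h : l) => h) μ
  ~> fun (l : Type0) => fun (μ : l) => μ
the term's type:
  forall (l : Type0), l -> l


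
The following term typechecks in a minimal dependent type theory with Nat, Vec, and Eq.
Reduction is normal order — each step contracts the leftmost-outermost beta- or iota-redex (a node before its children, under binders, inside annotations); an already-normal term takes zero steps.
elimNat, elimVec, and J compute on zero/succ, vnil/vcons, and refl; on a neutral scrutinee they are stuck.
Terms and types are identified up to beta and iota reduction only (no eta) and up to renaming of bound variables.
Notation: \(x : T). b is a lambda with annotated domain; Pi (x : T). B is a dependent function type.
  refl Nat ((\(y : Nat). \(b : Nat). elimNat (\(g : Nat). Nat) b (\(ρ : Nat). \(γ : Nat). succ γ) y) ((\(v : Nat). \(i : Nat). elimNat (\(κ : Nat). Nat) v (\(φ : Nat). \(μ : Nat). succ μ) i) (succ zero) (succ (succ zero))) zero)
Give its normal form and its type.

normal form:
  refl Nat (succ (succ (succ zero)))
type:
  Eq Nat (succ (succ (succ zero))) (succ (succ (succ zero)))
observation: the first redex contracted is a beta-redex; the normal form is reached in 21 normal-order steps.


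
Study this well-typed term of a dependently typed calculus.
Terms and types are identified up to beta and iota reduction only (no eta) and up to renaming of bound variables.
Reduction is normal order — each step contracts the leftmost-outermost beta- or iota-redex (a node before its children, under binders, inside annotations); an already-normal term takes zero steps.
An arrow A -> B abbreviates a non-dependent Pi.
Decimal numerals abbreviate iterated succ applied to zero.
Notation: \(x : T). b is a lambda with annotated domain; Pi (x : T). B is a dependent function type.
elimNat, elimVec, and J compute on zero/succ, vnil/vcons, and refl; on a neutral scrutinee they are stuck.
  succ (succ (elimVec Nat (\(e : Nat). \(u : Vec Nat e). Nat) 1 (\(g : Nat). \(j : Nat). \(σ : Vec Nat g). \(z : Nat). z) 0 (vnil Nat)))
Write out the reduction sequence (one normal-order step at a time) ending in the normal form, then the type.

reduction (normal order):
  succ (succ (elimVec Nat (\(e : Nat). \(u : Vec Nat e). Nat) 1 (\(g : Nat). \(j : Nat). \(σ : Vec Nat g). \(z : Nat). z) 0 (vnil Nat)))
  ~> 3
type:
  Nat


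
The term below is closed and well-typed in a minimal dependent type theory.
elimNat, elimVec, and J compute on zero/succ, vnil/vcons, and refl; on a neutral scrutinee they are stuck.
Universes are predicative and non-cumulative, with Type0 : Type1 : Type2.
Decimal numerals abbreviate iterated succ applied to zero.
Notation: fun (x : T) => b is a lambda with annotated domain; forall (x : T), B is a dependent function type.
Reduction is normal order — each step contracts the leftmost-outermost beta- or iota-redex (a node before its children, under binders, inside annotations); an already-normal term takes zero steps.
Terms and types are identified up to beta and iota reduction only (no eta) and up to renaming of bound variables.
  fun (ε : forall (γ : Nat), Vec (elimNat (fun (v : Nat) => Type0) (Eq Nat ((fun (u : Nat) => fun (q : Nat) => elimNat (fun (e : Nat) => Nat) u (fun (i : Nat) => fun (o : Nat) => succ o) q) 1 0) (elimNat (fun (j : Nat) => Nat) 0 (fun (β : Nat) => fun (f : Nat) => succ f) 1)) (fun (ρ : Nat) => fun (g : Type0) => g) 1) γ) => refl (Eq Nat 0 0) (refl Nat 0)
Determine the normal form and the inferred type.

resulting normal form:
  fun (ε : forall (γ : Nat), Vec (Eq Nat 1 1) γ) => refl (Eq Nat 0 0) (refl Nat 0)
the term's type:
  forall (ε : forall (γ : Nat), Vec (Eq Nat 1 1) γ), Eq (Eq Nat 0 0) (refl Nat 0) (refl Nat 0)
observation: contracting an elimNat iota-redex first, the term normalizes in 11 steps.


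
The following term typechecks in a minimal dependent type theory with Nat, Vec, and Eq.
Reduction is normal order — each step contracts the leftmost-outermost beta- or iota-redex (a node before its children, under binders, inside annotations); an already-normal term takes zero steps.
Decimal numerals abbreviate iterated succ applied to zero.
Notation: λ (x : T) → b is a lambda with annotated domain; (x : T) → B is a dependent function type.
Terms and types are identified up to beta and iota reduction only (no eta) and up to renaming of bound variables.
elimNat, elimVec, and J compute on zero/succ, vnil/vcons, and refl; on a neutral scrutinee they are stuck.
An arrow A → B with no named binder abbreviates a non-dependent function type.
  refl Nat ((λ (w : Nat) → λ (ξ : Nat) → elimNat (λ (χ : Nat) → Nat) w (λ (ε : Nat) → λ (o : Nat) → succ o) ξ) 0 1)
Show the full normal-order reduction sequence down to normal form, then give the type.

normal-order reduction sequence:
  refl Nat ((λ (w : Nat) → λ (ξ : Nat) → elimNat (λ (χ : Nat) → Nat) w (λ (ε : Nat) → λ (o : Nat) → succ o) ξ) 0 1)
  ~> refl Nat ((λ (w : Nat) → elimNat (λ (ξ : Nat) → Nat) 0 (λ (χ : Nat) → λ (ε : Nat) → succ ε) w) 1)
  ~> refl Nat (elimNat (λ (w : Nat) → Nat) 0 (λ (ξ : Nat) → λ (χ : Nat) → succ χ) 1)
  ~> refl Nat ((λ (w : Nat) → λ (ξ : Nat) → succ ξ) 0 (elimNat (λ (χ : Nat) → Nat) 0 (λ (ε : Nat) → λ (o : Nat) → succ o) 0))
  ~> refl Nat ((λ (w : Nat) → succ w) (elimNat (λ (ξ : Nat) → Nat) 0 (λ (χ : Nat) → λ (ε : Nat) → succ ε) 0))
  ~> refl Nat (succ (elimNat (λ (w : Nat) → Nat) 0 (λ (ξ : Nat) → λ (χ : Nat) → succ χ) 0))
  ~> refl Nat 1
the term's type:
  Eq Nat 1 1
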